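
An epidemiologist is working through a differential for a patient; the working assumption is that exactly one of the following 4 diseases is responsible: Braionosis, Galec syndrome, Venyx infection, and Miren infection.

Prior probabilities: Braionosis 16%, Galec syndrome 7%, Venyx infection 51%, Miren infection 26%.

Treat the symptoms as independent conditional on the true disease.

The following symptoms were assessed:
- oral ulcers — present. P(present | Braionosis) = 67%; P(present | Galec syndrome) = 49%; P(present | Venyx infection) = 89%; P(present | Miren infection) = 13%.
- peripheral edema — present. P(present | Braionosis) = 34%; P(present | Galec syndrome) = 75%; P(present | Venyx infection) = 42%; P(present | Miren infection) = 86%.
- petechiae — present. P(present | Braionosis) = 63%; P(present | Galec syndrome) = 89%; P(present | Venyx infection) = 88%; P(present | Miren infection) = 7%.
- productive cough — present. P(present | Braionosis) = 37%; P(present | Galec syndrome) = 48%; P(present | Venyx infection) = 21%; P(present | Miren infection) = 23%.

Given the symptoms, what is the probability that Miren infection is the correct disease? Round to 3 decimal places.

0.008

For each hypothesis, the unnormalized posterior weight is prior × product of the symptom likelihoods:
  Braionosis: 0.16 × 0.67 × 0.34 × 0.63 × 0.37 = 0.008496
  Galec syndrome: 0.07 × 0.49 × 0.75 × 0.89 × 0.48 = 0.01099
  Venyx infection: 0.51 × 0.89 × 0.42 × 0.88 × 0.21 = 0.03523
  Miren infection: 0.26 × 0.13 × 0.86 × 0.07 × 0.23 = 0.00046799
Normalizing constant Z = 0.008496 + 0.01099 + 0.03523 + 0.00046799 = 0.055184.
P(Miren infection | evidence) = 0.00046799 / 0.055184 ≈ 0.008.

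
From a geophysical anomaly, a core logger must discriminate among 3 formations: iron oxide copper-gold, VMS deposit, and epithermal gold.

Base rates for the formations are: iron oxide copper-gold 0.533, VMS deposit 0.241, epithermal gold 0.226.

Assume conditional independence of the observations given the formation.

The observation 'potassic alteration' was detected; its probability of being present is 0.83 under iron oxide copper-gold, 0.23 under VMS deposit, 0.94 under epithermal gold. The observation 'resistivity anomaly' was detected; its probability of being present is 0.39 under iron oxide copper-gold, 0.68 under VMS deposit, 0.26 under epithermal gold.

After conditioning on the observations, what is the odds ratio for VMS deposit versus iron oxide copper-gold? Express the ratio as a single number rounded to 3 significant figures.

0.218

The normalizing constant cancels in an odds ratio, so compute prior × likelihood for the two hypotheses only:
  VMS deposit: 0.241 × 0.23 × 0.68 = 0.037692
  iron oxide copper-gold: 0.533 × 0.83 × 0.39 = 0.17253
Posterior odds = 0.037692 / 0.17253 ≈ 0.218.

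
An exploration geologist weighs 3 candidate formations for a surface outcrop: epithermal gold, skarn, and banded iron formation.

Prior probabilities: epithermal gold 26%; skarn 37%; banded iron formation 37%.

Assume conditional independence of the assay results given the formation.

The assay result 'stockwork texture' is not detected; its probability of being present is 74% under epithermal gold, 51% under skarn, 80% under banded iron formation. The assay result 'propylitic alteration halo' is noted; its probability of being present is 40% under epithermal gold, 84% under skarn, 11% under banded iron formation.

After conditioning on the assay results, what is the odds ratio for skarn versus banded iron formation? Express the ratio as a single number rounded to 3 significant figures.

18.7

Unnormalized posterior weight (prior times the assay result likelihoods) for each of the two hypotheses (using 1 − P(present | H) for each absent assay result):
  skarn: 0.37 × (1 − 0.51) × 0.84 = 0.15229
  banded iron formation: 0.37 × (1 − 0.80) × 0.11 = 0.00814
Odds(skarn : banded iron formation) = 0.15229 / 0.00814 ≈ 18.7.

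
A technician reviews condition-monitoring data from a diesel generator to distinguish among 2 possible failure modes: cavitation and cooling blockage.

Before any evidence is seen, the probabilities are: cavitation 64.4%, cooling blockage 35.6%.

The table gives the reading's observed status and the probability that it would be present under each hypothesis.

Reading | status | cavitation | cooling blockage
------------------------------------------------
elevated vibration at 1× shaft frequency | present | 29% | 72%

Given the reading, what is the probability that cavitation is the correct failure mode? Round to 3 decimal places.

0.422

By Bayes' rule, the unnormalized weight for each hypothesis is prior × likelihood:
  cavitation: 0.644 × 0.29 = 0.18676
  cooling blockage: 0.356 × 0.72 = 0.25632
Marginal likelihood of the evidence = 0.44308.
P(cavitation | evidence) = 0.18676 / 0.44308 ≈ 0.422.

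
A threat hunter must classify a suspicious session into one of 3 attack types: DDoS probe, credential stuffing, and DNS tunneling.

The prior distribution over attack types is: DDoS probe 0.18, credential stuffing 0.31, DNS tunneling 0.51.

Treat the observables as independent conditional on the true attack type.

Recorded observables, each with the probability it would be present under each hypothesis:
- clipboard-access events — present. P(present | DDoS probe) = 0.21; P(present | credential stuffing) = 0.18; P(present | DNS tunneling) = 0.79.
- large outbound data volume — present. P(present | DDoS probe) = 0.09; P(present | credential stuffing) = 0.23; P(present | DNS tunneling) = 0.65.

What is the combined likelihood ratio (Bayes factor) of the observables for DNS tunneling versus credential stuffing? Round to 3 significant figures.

12.4

Take the product of per-observable likelihoods under each hypothesis, then divide.
  DNS tunneling: 0.79 × 0.65 = 0.5135
  credential stuffing: 0.18 × 0.23 = 0.0414
Bayes factor = 0.5135 / 0.0414 ≈ 12.4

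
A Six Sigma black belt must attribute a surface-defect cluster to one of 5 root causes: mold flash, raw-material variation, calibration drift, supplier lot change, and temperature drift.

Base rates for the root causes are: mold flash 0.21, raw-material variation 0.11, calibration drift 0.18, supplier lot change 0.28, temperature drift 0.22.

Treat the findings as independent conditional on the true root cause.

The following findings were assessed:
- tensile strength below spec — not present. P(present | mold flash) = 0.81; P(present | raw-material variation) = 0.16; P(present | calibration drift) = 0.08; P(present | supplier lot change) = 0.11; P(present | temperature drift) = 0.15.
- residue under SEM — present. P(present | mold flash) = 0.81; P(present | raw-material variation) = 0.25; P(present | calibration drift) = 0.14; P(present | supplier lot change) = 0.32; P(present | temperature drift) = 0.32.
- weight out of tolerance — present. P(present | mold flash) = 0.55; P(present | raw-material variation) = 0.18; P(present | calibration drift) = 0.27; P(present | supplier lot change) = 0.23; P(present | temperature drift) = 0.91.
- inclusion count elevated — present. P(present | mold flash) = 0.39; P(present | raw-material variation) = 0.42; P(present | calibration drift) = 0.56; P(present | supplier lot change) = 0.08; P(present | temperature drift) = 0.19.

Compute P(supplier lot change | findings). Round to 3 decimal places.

Multiply each prior by the joint likelihood of the evidence pattern (using 1 − P(present | H) for each absent finding):
  mold flash: 0.21 × (1 − 0.81) × 0.81 × 0.55 × 0.39 = 0.0069324
  raw-material variation: 0.11 × (1 − 0.16) × 0.25 × 0.18 × 0.42 = 0.0017464
  calibration drift: 0.18 × (1 − 0.08) × 0.14 × 0.27 × 0.56 = 0.0035054
  supplier lot change: 0.28 × (1 − 0.11) × 0.32 × 0.23 × 0.08 = 0.0014673
  temperature drift: 0.22 × (1 − 0.15) × 0.32 × 0.91 × 0.19 = 0.010346
The unnormalized weights sum to 0.023998.
P(supplier lot change | evidence) = 0.0014673 / 0.023998 ≈ 0.061.

0.061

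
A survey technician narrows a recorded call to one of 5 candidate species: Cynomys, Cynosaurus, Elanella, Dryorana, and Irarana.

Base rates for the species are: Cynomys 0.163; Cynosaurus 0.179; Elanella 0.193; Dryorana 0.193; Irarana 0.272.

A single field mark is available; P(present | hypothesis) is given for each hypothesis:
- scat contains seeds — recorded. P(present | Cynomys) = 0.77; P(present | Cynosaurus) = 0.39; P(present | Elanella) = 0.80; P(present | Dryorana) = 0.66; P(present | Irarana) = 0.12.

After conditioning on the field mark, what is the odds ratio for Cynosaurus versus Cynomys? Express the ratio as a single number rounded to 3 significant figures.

0.556

Unnormalized posterior weight (prior times the field mark likelihood) for each of the two hypotheses:
  Cynosaurus: 0.179 × 0.39 = 0.06981
  Cynomys: 0.163 × 0.77 = 0.12551
Odds(Cynosaurus : Cynomys) = 0.06981 / 0.12551 ≈ 0.556.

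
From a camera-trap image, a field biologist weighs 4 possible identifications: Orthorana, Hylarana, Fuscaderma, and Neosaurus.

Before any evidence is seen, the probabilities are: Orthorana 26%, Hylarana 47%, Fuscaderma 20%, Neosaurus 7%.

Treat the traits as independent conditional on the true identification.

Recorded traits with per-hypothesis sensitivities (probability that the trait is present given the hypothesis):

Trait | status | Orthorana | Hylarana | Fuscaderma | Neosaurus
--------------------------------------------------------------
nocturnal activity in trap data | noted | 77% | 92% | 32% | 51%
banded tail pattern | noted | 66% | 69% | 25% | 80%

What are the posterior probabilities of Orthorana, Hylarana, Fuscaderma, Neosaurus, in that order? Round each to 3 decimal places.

0.278, 0.628, 0.034, 0.060

Multiply each prior by the joint likelihood of the trait pattern:
  Orthorana: 0.26 × 0.77 × 0.66 = 0.13213
  Hylarana: 0.47 × 0.92 × 0.69 = 0.29836
  Fuscaderma: 0.20 × 0.32 × 0.25 = 0.016
  Neosaurus: 0.07 × 0.51 × 0.80 = 0.02856
The unnormalized weights sum to 0.47505.
P(Orthorana | evidence) = 0.13213 / 0.47505 ≈ 0.278
P(Hylarana | evidence) = 0.29836 / 0.47505 ≈ 0.628
P(Fuscaderma | evidence) = 0.016 / 0.47505 ≈ 0.034
P(Neosaurus | evidence) = 0.02856 / 0.47505 ≈ 0.060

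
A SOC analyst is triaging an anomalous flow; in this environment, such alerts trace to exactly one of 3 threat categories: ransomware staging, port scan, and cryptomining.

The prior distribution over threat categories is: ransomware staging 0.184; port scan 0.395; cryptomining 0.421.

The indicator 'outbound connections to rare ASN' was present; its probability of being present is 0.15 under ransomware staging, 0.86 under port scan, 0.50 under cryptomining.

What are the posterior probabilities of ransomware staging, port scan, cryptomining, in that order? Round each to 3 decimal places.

0.048, 0.588, 0.364

By Bayes' rule, the unnormalized weight for each hypothesis is prior × likelihood:
  ransomware staging: 0.184 × 0.15 = 0.0276
  port scan: 0.395 × 0.86 = 0.3397
  cryptomining: 0.421 × 0.50 = 0.2105
Marginal likelihood of the evidence = 0.5778.
P(ransomware staging | evidence) = 0.0276 / 0.5778 ≈ 0.048
P(port scan | evidence) = 0.3397 / 0.5778 ≈ 0.588
P(cryptomining | evidence) = 0.2105 / 0.5778 ≈ 0.364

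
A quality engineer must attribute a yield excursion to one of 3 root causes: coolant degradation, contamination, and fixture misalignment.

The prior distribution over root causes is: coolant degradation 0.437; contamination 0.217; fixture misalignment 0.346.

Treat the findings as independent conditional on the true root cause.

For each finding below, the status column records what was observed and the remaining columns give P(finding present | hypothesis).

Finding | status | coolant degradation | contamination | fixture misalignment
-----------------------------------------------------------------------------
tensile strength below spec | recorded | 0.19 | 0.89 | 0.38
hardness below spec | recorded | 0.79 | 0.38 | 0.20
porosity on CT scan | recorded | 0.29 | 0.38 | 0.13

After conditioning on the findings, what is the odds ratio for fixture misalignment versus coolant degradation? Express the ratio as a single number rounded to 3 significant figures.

0.180

The normalizing constant cancels in an odds ratio, so compute prior × likelihood for the two hypotheses only:
  fixture misalignment: 0.346 × 0.38 × 0.20 × 0.13 = 0.0034185
  coolant degradation: 0.437 × 0.19 × 0.79 × 0.29 = 0.019022
Posterior odds = 0.0034185 / 0.019022 ≈ 0.180.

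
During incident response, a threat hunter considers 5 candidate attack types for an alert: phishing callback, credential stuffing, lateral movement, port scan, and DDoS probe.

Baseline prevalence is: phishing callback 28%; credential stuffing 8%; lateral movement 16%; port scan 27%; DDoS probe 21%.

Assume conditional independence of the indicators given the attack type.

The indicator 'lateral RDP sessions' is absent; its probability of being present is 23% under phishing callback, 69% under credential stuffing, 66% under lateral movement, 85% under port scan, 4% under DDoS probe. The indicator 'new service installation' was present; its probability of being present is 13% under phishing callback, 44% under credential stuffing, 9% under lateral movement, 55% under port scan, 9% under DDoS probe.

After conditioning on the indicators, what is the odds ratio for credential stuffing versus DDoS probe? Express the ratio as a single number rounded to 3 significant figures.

0.601

The normalizing constant cancels in an odds ratio, so compute prior × likelihood for the two hypotheses only (using 1 − P(present | H) for each absent indicator):
  credential stuffing: 0.08 × (1 − 0.69) × 0.44 = 0.010912
  DDoS probe: 0.21 × (1 − 0.04) × 0.09 = 0.018144
Odds(credential stuffing : DDoS probe) = 0.010912 / 0.018144 ≈ 0.601.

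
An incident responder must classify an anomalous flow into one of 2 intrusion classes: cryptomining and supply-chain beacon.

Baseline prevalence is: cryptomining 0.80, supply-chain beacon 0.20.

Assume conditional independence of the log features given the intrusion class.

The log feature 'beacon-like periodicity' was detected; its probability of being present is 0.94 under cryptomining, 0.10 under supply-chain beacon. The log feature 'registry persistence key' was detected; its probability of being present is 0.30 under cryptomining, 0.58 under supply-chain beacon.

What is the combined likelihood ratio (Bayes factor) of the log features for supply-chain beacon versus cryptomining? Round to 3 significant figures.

The Bayes factor is the ratio of the joint likelihoods of the log feature pattern under the two hypotheses.
  supply-chain beacon: 0.10 × 0.58 = 0.058
  cryptomining: 0.94 × 0.30 = 0.282
Bayes factor = 0.058 / 0.282 ≈ 0.206

0.206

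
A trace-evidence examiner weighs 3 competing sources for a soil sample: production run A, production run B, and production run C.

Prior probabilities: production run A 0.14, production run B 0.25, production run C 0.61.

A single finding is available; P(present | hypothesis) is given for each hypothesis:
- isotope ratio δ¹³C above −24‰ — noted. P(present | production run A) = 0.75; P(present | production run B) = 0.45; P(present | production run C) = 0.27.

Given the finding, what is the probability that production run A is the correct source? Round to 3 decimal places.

For each hypothesis, the unnormalized posterior weight is prior × likelihood:
  production run A: 0.14 × 0.75 = 0.105
  production run B: 0.25 × 0.45 = 0.1125
  production run C: 0.61 × 0.27 = 0.1647
Marginal likelihood of the evidence = 0.3822.
P(production run A | evidence) = 0.105 / 0.3822 ≈ 0.275.

0.275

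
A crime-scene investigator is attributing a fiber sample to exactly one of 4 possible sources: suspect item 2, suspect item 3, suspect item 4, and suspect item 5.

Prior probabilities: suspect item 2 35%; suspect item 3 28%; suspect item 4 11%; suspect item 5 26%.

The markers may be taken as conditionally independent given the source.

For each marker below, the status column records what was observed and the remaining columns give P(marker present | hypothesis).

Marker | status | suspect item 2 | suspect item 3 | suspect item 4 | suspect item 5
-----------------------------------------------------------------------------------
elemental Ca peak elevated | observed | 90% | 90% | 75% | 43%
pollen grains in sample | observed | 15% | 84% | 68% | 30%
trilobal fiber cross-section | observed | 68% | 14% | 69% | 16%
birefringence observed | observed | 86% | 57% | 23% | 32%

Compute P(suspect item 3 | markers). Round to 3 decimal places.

By Bayes' rule with conditional independence, the unnormalized weight for each hypothesis is prior × ∏ likelihoods:
  suspect item 2: 0.35 × 0.90 × 0.15 × 0.68 × 0.86 = 0.027632
  suspect item 3: 0.28 × 0.90 × 0.84 × 0.14 × 0.57 = 0.016892
  suspect item 4: 0.11 × 0.75 × 0.68 × 0.69 × 0.23 = 0.0089031
  suspect item 5: 0.26 × 0.43 × 0.30 × 0.16 × 0.32 = 0.0017172
Normalizing constant Z = 0.027632 + 0.016892 + 0.0089031 + 0.0017172 = 0.055144.
P(suspect item 3 | evidence) = 0.016892 / 0.055144 ≈ 0.306.

0.306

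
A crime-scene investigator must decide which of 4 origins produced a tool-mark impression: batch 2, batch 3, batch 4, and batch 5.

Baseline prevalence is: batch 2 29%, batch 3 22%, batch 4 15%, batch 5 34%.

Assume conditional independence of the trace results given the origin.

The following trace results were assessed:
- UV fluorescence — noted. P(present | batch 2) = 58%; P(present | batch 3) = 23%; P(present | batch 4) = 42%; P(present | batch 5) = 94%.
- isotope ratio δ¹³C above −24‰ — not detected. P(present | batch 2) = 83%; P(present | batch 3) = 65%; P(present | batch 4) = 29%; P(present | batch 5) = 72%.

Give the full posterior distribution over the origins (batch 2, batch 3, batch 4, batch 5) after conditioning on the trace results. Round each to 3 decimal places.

0.158, 0.098, 0.248, 0.496

By Bayes' rule with conditional independence, the unnormalized weight for each hypothesis is prior × ∏ likelihoods (using 1 − P(present | H) for each absent trace result):
  batch 2: 0.29 × 0.58 × (1 − 0.83) = 0.028594
  batch 3: 0.22 × 0.23 × (1 − 0.65) = 0.01771
  batch 4: 0.15 × 0.42 × (1 − 0.29) = 0.04473
  batch 5: 0.34 × 0.94 × (1 − 0.72) = 0.089488
The unnormalized weights sum to 0.18052.
P(batch 2 | evidence) = 0.028594 / 0.18052 ≈ 0.158
P(batch 3 | evidence) = 0.01771 / 0.18052 ≈ 0.098
P(batch 4 | evidence) = 0.04473 / 0.18052 ≈ 0.248
P(batch 5 | evidence) = 0.089488 / 0.18052 ≈ 0.496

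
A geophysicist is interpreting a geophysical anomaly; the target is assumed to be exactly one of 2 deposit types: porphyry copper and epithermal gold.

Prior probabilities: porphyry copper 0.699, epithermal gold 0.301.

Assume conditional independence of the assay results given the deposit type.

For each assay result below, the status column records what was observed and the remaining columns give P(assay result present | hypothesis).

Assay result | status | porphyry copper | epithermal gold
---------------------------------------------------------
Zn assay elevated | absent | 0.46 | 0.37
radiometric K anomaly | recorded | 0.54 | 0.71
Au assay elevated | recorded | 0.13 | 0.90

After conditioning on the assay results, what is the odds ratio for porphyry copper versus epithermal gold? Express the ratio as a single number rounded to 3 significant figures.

Unnormalized posterior weight (prior times the assay result likelihoods) for each of the two hypotheses (using 1 − P(present | H) for each absent assay result):
  porphyry copper: 0.699 × (1 − 0.46) × 0.54 × 0.13 = 0.026498
  epithermal gold: 0.301 × (1 − 0.37) × 0.71 × 0.90 = 0.12117
Odds(porphyry copper : epithermal gold) = 0.026498 / 0.12117 ≈ 0.219.

0.219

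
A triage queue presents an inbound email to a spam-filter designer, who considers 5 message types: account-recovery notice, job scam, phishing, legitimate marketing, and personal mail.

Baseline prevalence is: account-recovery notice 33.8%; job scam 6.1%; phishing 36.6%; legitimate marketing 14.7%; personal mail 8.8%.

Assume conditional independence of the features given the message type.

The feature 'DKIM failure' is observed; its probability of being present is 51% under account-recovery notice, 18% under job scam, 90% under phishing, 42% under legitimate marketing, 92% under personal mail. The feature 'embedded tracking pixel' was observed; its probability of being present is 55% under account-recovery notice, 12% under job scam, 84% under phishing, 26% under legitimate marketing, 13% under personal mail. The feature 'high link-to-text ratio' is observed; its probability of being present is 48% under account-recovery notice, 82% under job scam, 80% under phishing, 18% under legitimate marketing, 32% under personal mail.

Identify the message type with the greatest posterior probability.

phishing

Multiply each prior by the joint likelihood of the feature pattern:
  account-recovery notice: 0.338 × 0.51 × 0.55 × 0.48 = 0.045508
  job scam: 0.061 × 0.18 × 0.12 × 0.82 = 0.0010804
  phishing: 0.366 × 0.90 × 0.84 × 0.80 = 0.22136
  legitimate marketing: 0.147 × 0.42 × 0.26 × 0.18 = 0.0028894
  personal mail: 0.088 × 0.92 × 0.13 × 0.32 = 0.0033679
Normalizing constant Z = 0.045508 + 0.0010804 + 0.22136 + 0.0028894 + 0.0033679 = 0.2742.
P(account-recovery notice | evidence) ≈ 0.045508 / 0.2742 ≈ 0.166
P(job scam | evidence) ≈ 0.0010804 / 0.2742 ≈ 0.004
P(phishing | evidence) ≈ 0.22136 / 0.2742 ≈ 0.807
P(legitimate marketing | evidence) ≈ 0.0028894 / 0.2742 ≈ 0.011
P(personal mail | evidence) ≈ 0.0033679 / 0.2742 ≈ 0.012
The largest is 0.807, so phishing is most probable.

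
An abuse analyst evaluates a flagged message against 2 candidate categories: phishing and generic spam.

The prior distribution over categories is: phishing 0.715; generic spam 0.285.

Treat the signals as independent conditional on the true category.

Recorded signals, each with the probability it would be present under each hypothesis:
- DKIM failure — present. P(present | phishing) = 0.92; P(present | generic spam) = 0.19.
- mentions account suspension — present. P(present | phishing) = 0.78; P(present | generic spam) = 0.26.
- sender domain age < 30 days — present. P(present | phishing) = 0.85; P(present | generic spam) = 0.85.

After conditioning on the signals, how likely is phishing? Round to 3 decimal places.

By Bayes' rule with conditional independence, the unnormalized weight for each hypothesis is prior × ∏ likelihoods:
  phishing: 0.715 × 0.92 × 0.78 × 0.85 = 0.43612
  generic spam: 0.285 × 0.19 × 0.26 × 0.85 = 0.011967
Marginal likelihood of the evidence = 0.44809.
P(phishing | evidence) = 0.43612 / 0.44809 ≈ 0.973.

0.973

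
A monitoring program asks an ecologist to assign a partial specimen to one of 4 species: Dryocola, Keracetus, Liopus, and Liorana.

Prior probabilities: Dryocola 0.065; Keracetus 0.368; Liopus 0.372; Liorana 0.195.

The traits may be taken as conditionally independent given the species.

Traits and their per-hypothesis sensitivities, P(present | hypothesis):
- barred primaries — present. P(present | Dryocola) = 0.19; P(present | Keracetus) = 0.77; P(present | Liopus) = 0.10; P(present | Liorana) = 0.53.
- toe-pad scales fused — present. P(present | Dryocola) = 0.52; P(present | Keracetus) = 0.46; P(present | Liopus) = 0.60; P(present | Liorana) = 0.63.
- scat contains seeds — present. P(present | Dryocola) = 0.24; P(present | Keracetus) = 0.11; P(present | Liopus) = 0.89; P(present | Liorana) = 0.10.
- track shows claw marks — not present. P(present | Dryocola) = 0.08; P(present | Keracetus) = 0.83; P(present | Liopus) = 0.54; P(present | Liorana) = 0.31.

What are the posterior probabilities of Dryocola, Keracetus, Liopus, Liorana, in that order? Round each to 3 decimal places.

0.081, 0.139, 0.523, 0.257

For each hypothesis, the unnormalized posterior weight is prior × product of the trait likelihoods (using 1 − P(present | H) for each absent trait):
  Dryocola: 0.065 × 0.19 × 0.52 × 0.24 × (1 − 0.08) = 0.001418
  Keracetus: 0.368 × 0.77 × 0.46 × 0.11 × (1 − 0.83) = 0.0024375
  Liopus: 0.372 × 0.10 × 0.60 × 0.89 × (1 − 0.54) = 0.0091378
  Liorana: 0.195 × 0.53 × 0.63 × 0.10 × (1 − 0.31) = 0.0044926
Marginal likelihood of the evidence = 0.017486.
P(Dryocola | evidence) = 0.001418 / 0.017486 ≈ 0.081
P(Keracetus | evidence) = 0.0024375 / 0.017486 ≈ 0.139
P(Liopus | evidence) = 0.0091378 / 0.017486 ≈ 0.523
P(Liorana | evidence) = 0.0044926 / 0.017486 ≈ 0.257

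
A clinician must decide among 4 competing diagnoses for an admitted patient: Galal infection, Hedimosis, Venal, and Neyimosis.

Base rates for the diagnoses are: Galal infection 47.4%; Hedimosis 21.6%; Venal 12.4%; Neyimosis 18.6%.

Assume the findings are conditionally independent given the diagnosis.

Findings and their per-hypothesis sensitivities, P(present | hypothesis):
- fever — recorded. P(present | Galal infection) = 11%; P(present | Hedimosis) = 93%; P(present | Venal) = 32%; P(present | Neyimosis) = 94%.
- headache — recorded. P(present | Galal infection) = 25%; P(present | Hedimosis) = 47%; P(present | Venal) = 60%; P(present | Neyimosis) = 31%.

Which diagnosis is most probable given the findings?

Hedimosis

For each hypothesis, the unnormalized posterior weight is prior × product of the finding likelihoods:
  Galal infection: 0.474 × 0.11 × 0.25 = 0.013035
  Hedimosis: 0.216 × 0.93 × 0.47 = 0.094414
  Venal: 0.124 × 0.32 × 0.60 = 0.023808
  Neyimosis: 0.186 × 0.94 × 0.31 = 0.0542
The unnormalized weights sum to 0.18546.
P(Galal infection | evidence) ≈ 0.013035 / 0.18546 ≈ 0.070
P(Hedimosis | evidence) ≈ 0.094414 / 0.18546 ≈ 0.509
P(Venal | evidence) ≈ 0.023808 / 0.18546 ≈ 0.128
P(Neyimosis | evidence) ≈ 0.0542 / 0.18546 ≈ 0.292
The largest is 0.509, so Hedimosis is most probable.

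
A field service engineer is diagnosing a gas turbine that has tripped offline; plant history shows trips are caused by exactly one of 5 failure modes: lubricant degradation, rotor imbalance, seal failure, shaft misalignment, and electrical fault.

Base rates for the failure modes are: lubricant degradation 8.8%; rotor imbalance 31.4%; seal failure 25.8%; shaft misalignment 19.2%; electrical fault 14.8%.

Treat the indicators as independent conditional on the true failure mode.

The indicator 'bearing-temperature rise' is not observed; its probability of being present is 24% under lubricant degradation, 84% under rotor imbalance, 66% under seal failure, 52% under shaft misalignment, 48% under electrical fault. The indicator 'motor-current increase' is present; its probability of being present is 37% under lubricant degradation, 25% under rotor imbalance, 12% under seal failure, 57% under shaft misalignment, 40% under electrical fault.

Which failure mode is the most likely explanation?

By Bayes' rule with conditional independence, the unnormalized weight for each hypothesis is prior × ∏ likelihoods (using 1 − P(present | H) for each absent indicator):
  lubricant degradation: 0.088 × (1 − 0.24) × 0.37 = 0.024746
  rotor imbalance: 0.314 × (1 − 0.84) × 0.25 = 0.01256
  seal failure: 0.258 × (1 − 0.66) × 0.12 = 0.010526
  shaft misalignment: 0.192 × (1 − 0.52) × 0.57 = 0.052531
  electrical fault: 0.148 × (1 − 0.48) × 0.40 = 0.030784
Marginal likelihood of the evidence = 0.13115.
P(lubricant degradation | evidence) ≈ 0.024746 / 0.13115 ≈ 0.189
P(rotor imbalance | evidence) ≈ 0.01256 / 0.13115 ≈ 0.096
P(seal failure | evidence) ≈ 0.010526 / 0.13115 ≈ 0.080
P(shaft misalignment | evidence) ≈ 0.052531 / 0.13115 ≈ 0.401
P(electrical fault | evidence) ≈ 0.030784 / 0.13115 ≈ 0.235
The largest is 0.401, so shaft misalignment is most probable.

shaft misalignment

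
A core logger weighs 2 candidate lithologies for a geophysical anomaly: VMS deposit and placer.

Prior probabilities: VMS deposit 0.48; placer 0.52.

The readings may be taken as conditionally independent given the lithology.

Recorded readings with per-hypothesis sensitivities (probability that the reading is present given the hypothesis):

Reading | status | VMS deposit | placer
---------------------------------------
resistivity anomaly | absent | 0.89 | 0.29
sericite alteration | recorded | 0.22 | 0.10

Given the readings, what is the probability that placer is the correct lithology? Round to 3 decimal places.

0.761

By Bayes' rule with conditional independence, the unnormalized weight for each hypothesis is prior × ∏ likelihoods (using 1 − P(present | H) for each absent reading):
  VMS deposit: 0.48 × (1 − 0.89) × 0.22 = 0.011616
  placer: 0.52 × (1 − 0.29) × 0.10 = 0.03692
Marginal likelihood of the evidence = 0.048536.
P(placer | evidence) = 0.03692 / 0.048536 ≈ 0.761.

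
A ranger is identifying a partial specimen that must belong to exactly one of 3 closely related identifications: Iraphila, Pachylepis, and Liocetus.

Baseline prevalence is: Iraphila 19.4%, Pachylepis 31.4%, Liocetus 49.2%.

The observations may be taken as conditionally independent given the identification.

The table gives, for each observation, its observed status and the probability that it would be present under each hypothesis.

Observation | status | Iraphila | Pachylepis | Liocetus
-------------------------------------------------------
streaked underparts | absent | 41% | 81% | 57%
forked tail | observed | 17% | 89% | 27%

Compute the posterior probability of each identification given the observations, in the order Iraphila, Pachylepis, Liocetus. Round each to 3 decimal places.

Multiply each prior by the joint likelihood of the evidence pattern (using 1 − P(present | H) for each absent observation):
  Iraphila: 0.194 × (1 − 0.41) × 0.17 = 0.019458
  Pachylepis: 0.314 × (1 − 0.81) × 0.89 = 0.053097
  Liocetus: 0.492 × (1 − 0.57) × 0.27 = 0.057121
The unnormalized weights sum to 0.12968.
P(Iraphila | evidence) = 0.019458 / 0.12968 ≈ 0.150
P(Pachylepis | evidence) = 0.053097 / 0.12968 ≈ 0.409
P(Liocetus | evidence) = 0.057121 / 0.12968 ≈ 0.440

0.150, 0.409, 0.440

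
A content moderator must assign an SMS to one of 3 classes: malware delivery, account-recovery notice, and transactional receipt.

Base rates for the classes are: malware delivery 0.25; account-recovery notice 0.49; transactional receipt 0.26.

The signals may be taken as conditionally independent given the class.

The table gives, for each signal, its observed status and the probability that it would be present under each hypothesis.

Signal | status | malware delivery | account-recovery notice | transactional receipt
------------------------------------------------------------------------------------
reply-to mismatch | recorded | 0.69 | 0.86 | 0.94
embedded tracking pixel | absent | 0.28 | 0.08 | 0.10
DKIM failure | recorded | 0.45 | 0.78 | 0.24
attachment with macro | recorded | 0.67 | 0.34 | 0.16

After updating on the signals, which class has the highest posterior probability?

account-recovery notice

By Bayes' rule with conditional independence, the unnormalized weight for each hypothesis is prior × ∏ likelihoods (using 1 − P(present | H) for each absent signal):
  malware delivery: 0.25 × 0.69 × (1 − 0.28) × 0.45 × 0.67 = 0.037446
  account-recovery notice: 0.49 × 0.86 × (1 − 0.08) × 0.78 × 0.34 = 0.10281
  transactional receipt: 0.26 × 0.94 × (1 − 0.10) × 0.24 × 0.16 = 0.0084465
The unnormalized weights sum to 0.14871.
P(malware delivery | evidence) ≈ 0.037446 / 0.14871 ≈ 0.252
P(account-recovery notice | evidence) ≈ 0.10281 / 0.14871 ≈ 0.691
P(transactional receipt | evidence) ≈ 0.0084465 / 0.14871 ≈ 0.057
The largest is 0.691, so account-recovery notice is most probable.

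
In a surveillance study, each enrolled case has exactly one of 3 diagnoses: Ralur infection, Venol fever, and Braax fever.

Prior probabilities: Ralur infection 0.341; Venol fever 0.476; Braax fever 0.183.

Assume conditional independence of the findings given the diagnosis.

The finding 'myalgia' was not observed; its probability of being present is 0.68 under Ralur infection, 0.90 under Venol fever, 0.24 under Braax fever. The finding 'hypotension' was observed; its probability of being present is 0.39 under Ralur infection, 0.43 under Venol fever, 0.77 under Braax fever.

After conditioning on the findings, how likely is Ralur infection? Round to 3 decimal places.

0.250

Multiply each prior by the joint likelihood of the evidence pattern (using 1 − P(present | H) for each absent finding):
  Ralur infection: 0.341 × (1 − 0.68) × 0.39 = 0.042557
  Venol fever: 0.476 × (1 − 0.90) × 0.43 = 0.020468
  Braax fever: 0.183 × (1 − 0.24) × 0.77 = 0.10709
Normalizing constant Z = 0.042557 + 0.020468 + 0.10709 = 0.17012.
P(Ralur infection | evidence) = 0.042557 / 0.17012 ≈ 0.250.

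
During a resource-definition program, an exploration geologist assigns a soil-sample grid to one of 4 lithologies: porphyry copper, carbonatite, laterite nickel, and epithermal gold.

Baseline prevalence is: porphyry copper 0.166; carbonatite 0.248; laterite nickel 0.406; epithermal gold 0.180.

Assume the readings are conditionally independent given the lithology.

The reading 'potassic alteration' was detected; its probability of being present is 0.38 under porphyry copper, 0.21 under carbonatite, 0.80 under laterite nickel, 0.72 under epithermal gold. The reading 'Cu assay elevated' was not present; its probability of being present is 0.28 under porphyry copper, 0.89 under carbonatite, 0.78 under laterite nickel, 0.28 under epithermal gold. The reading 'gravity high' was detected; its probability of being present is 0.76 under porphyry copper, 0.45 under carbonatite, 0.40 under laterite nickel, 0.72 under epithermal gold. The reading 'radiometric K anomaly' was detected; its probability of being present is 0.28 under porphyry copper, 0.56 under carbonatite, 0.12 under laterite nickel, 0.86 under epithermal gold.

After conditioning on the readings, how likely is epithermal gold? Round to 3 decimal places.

0.799

For each hypothesis, the unnormalized posterior weight is prior × product of the reading likelihoods (using 1 − P(present | H) for each absent reading):
  porphyry copper: 0.166 × 0.38 × (1 − 0.28) × 0.76 × 0.28 = 0.0096649
  carbonatite: 0.248 × 0.21 × (1 − 0.89) × 0.45 × 0.56 = 0.0014437
  laterite nickel: 0.406 × 0.80 × (1 − 0.78) × 0.40 × 0.12 = 0.0034299
  epithermal gold: 0.180 × 0.72 × (1 − 0.28) × 0.72 × 0.86 = 0.057779
Marginal likelihood of the evidence = 0.072317.
P(epithermal gold | evidence) = 0.057779 / 0.072317 ≈ 0.799.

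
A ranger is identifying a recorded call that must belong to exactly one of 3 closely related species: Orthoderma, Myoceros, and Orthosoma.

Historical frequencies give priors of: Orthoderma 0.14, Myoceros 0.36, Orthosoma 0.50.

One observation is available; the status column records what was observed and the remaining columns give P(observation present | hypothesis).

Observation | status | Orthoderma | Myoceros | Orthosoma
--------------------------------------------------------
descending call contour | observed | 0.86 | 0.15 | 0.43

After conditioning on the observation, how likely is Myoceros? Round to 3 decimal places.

0.139

Multiply each prior by the likelihood of the observation:
  Orthoderma: 0.14 × 0.86 = 0.1204
  Myoceros: 0.36 × 0.15 = 0.054
  Orthosoma: 0.50 × 0.43 = 0.215
Normalizing constant Z = 0.1204 + 0.054 + 0.215 = 0.3894.
P(Myoceros | evidence) = 0.054 / 0.3894 ≈ 0.139.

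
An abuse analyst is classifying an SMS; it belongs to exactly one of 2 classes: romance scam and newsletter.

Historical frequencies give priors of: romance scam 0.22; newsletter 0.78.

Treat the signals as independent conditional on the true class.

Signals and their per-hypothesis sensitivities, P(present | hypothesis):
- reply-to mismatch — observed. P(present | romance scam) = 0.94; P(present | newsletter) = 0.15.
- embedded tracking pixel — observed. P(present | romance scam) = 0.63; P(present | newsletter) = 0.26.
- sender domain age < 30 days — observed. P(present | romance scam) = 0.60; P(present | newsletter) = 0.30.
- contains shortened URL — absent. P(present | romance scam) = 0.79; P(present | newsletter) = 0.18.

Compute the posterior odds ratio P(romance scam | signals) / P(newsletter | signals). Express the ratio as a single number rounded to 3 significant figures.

Unnormalized posterior weight (prior times the signal likelihoods) for each of the two hypotheses (using 1 − P(present | H) for each absent signal):
  romance scam: 0.22 × 0.94 × 0.63 × 0.60 × (1 − 0.79) = 0.016416
  newsletter: 0.78 × 0.15 × 0.26 × 0.30 × (1 − 0.18) = 0.0074833
Posterior odds = 0.016416 / 0.0074833 ≈ 2.19.

2.19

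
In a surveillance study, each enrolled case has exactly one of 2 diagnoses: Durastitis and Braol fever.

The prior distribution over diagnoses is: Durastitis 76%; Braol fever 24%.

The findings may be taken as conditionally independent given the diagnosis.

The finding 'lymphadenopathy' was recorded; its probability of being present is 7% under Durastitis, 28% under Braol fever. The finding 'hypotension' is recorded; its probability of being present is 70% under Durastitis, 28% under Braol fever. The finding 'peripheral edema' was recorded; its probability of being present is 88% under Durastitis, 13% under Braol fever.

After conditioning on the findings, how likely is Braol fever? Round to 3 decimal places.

0.069

For each hypothesis, the unnormalized posterior weight is prior × product of the finding likelihoods:
  Durastitis: 0.76 × 0.07 × 0.70 × 0.88 = 0.032771
  Braol fever: 0.24 × 0.28 × 0.28 × 0.13 = 0.0024461
Normalizing constant Z = 0.032771 + 0.0024461 = 0.035217.
P(Braol fever | evidence) = 0.0024461 / 0.035217 ≈ 0.069.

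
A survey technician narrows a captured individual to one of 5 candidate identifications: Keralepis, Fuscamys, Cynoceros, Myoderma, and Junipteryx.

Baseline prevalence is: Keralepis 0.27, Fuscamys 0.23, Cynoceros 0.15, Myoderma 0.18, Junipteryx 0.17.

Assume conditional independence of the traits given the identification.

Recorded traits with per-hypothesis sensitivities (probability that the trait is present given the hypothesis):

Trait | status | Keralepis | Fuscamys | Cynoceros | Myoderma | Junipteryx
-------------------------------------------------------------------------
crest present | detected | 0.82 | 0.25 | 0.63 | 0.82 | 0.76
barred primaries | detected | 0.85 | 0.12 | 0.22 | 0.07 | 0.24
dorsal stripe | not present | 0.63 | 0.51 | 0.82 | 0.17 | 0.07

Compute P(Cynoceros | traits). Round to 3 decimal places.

Multiply each prior by the joint likelihood of the trait pattern (using 1 − P(present | H) for each absent trait):
  Keralepis: 0.27 × 0.82 × 0.85 × (1 − 0.63) = 0.06963
  Fuscamys: 0.23 × 0.25 × 0.12 × (1 − 0.51) = 0.003381
  Cynoceros: 0.15 × 0.63 × 0.22 × (1 − 0.82) = 0.0037422
  Myoderma: 0.18 × 0.82 × 0.07 × (1 − 0.17) = 0.0085756
  Junipteryx: 0.17 × 0.76 × 0.24 × (1 − 0.07) = 0.028837
Marginal likelihood of the evidence = 0.11417.
P(Cynoceros | evidence) = 0.0037422 / 0.11417 ≈ 0.033.

0.033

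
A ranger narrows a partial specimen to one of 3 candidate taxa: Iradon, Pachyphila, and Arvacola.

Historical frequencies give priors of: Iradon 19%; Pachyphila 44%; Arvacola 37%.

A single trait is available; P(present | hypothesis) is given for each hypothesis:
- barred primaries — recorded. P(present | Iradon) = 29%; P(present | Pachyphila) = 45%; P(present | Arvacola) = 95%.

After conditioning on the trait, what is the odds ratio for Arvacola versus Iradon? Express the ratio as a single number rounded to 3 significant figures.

Posterior odds equal prior odds times the likelihood ratio; only the two competing hypotheses matter.
  Arvacola: 0.37 × 0.95 = 0.3515
  Iradon: 0.19 × 0.29 = 0.0551
Posterior odds = 0.3515 / 0.0551 ≈ 6.38.

6.38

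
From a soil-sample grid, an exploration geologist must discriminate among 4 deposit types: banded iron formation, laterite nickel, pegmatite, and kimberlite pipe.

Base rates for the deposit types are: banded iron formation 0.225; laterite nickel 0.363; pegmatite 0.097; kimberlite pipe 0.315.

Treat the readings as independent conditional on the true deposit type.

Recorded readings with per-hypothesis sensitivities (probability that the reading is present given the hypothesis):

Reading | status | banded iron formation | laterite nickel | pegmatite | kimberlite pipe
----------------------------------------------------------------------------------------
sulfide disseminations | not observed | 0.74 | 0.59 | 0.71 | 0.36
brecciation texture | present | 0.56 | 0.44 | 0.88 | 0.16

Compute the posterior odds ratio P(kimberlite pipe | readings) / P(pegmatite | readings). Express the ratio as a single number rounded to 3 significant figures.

Posterior odds equal prior odds times the likelihood ratio; only the two competing hypotheses matter (using 1 − P(present | H) for each absent reading).
  kimberlite pipe: 0.315 × (1 − 0.36) × 0.16 = 0.032256
  pegmatite: 0.097 × (1 − 0.71) × 0.88 = 0.024754
Odds(kimberlite pipe : pegmatite) = 0.032256 / 0.024754 ≈ 1.30.

1.30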